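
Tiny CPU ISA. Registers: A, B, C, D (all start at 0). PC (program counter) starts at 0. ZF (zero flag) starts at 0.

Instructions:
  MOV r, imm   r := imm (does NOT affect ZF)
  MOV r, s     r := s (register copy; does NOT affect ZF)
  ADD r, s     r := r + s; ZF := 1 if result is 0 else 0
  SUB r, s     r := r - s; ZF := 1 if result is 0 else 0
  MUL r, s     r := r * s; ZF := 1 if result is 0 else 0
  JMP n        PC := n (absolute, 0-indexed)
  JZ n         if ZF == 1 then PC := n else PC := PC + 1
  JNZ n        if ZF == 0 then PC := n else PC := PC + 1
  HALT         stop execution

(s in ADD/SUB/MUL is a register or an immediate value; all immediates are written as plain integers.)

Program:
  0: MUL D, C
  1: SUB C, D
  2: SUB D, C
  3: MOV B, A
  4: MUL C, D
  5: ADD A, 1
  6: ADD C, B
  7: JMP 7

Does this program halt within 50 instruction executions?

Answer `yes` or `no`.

Step 1: PC=0 exec 'MUL D, C'. After: A=0 B=0 C=0 D=0 ZF=1 PC=1
Step 2: PC=1 exec 'SUB C, D'. After: A=0 B=0 C=0 D=0 ZF=1 PC=2
Step 3: PC=2 exec 'SUB D, C'. After: A=0 B=0 C=0 D=0 ZF=1 PC=3
Step 4: PC=3 exec 'MOV B, A'. After: A=0 B=0 C=0 D=0 ZF=1 PC=4
Step 5: PC=4 exec 'MUL C, D'. After: A=0 B=0 C=0 D=0 ZF=1 PC=5
Step 6: PC=5 exec 'ADD A, 1'. After: A=1 B=0 C=0 D=0 ZF=0 PC=6
Step 7: PC=6 exec 'ADD C, B'. After: A=1 B=0 C=0 D=0 ZF=1 PC=7
Step 8: PC=7 exec 'JMP 7'. After: A=1 B=0 C=0 D=0 ZF=1 PC=7
State after step 8 equals state after step 7: the program is in a cycle of length 1 and will never halt.

Answer: no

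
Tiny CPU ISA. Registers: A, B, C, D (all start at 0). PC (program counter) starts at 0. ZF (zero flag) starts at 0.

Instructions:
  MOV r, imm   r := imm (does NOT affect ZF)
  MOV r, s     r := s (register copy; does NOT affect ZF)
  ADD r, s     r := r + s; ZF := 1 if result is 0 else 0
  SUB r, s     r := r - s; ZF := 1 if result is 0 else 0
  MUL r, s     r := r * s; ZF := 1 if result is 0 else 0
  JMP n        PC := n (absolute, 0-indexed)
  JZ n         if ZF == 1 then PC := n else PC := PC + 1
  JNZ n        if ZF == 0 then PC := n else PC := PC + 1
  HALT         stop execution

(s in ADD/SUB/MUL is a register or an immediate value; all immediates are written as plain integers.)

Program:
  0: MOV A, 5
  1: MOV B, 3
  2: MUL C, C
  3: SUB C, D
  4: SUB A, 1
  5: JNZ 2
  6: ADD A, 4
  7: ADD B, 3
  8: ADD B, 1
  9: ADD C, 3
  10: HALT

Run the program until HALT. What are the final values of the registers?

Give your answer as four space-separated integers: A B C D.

Answer: 4 7 3 0

Derivation:
Step 1: PC=0 exec 'MOV A, 5'. After: A=5 B=0 C=0 D=0 ZF=0 PC=1
Step 2: PC=1 exec 'MOV B, 3'. After: A=5 B=3 C=0 D=0 ZF=0 PC=2
Step 3: PC=2 exec 'MUL C, C'. After: A=5 B=3 C=0 D=0 ZF=1 PC=3
Step 4: PC=3 exec 'SUB C, D'. After: A=5 B=3 C=0 D=0 ZF=1 PC=4
Step 5: PC=4 exec 'SUB A, 1'. After: A=4 B=3 C=0 D=0 ZF=0 PC=5
Step 6: PC=5 exec 'JNZ 2'. After: A=4 B=3 C=0 D=0 ZF=0 PC=2
Step 7: PC=2 exec 'MUL C, C'. After: A=4 B=3 C=0 D=0 ZF=1 PC=3
Step 8: PC=3 exec 'SUB C, D'. After: A=4 B=3 C=0 D=0 ZF=1 PC=4
Step 9: PC=4 exec 'SUB A, 1'. After: A=3 B=3 C=0 D=0 ZF=0 PC=5
Step 10: PC=5 exec 'JNZ 2'. After: A=3 B=3 C=0 D=0 ZF=0 PC=2
Step 11: PC=2 exec 'MUL C, C'. After: A=3 B=3 C=0 D=0 ZF=1 PC=3
Step 12: PC=3 exec 'SUB C, D'. After: A=3 B=3 C=0 D=0 ZF=1 PC=4
Step 13: PC=4 exec 'SUB A, 1'. After: A=2 B=3 C=0 D=0 ZF=0 PC=5
Step 14: PC=5 exec 'JNZ 2'. After: A=2 B=3 C=0 D=0 ZF=0 PC=2
Step 15: PC=2 exec 'MUL C, C'. After: A=2 B=3 C=0 D=0 ZF=1 PC=3
Step 16: PC=3 exec 'SUB C, D'. After: A=2 B=3 C=0 D=0 ZF=1 PC=4
Step 17: PC=4 exec 'SUB A, 1'. After: A=1 B=3 C=0 D=0 ZF=0 PC=5
Step 18: PC=5 exec 'JNZ 2'. After: A=1 B=3 C=0 D=0 ZF=0 PC=2
Step 19: PC=2 exec 'MUL C, C'. After: A=1 B=3 C=0 D=0 ZF=1 PC=3
Step 20: PC=3 exec 'SUB C, D'. After: A=1 B=3 C=0 D=0 ZF=1 PC=4
Step 21: PC=4 exec 'SUB A, 1'. After: A=0 B=3 C=0 D=0 ZF=1 PC=5
Step 22: PC=5 exec 'JNZ 2'. After: A=0 B=3 C=0 D=0 ZF=1 PC=6
Step 23: PC=6 exec 'ADD A, 4'. After: A=4 B=3 C=0 D=0 ZF=0 PC=7
Step 24: PC=7 exec 'ADD B, 3'. After: A=4 B=6 C=0 D=0 ZF=0 PC=8
Step 25: PC=8 exec 'ADD B, 1'. After: A=4 B=7 C=0 D=0 ZF=0 PC=9
Step 26: PC=9 exec 'ADD C, 3'. After: A=4 B=7 C=3 D=0 ZF=0 PC=10
Step 27: PC=10 exec 'HALT'. After: A=4 B=7 C=3 D=0 ZF=0 PC=10 HALTED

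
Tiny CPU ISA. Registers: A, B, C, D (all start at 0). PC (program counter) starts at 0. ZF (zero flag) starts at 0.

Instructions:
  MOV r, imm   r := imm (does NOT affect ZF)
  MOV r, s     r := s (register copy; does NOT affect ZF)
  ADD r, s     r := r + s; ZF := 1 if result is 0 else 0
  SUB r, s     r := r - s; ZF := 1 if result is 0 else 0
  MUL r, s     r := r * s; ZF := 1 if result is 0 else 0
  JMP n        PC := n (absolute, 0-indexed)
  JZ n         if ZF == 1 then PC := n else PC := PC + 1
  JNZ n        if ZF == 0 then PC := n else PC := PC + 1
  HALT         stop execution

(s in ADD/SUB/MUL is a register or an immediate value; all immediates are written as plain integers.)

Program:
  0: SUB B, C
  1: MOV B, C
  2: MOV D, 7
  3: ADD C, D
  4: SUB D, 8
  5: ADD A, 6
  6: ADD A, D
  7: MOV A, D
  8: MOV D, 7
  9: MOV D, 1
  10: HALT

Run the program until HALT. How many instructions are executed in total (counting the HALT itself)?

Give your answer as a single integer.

Step 1: PC=0 exec 'SUB B, C'. After: A=0 B=0 C=0 D=0 ZF=1 PC=1
Step 2: PC=1 exec 'MOV B, C'. After: A=0 B=0 C=0 D=0 ZF=1 PC=2
Step 3: PC=2 exec 'MOV D, 7'. After: A=0 B=0 C=0 D=7 ZF=1 PC=3
Step 4: PC=3 exec 'ADD C, D'. After: A=0 B=0 C=7 D=7 ZF=0 PC=4
Step 5: PC=4 exec 'SUB D, 8'. After: A=0 B=0 C=7 D=-1 ZF=0 PC=5
Step 6: PC=5 exec 'ADD A, 6'. After: A=6 B=0 C=7 D=-1 ZF=0 PC=6
Step 7: PC=6 exec 'ADD A, D'. After: A=5 B=0 C=7 D=-1 ZF=0 PC=7
Step 8: PC=7 exec 'MOV A, D'. After: A=-1 B=0 C=7 D=-1 ZF=0 PC=8
Step 9: PC=8 exec 'MOV D, 7'. After: A=-1 B=0 C=7 D=7 ZF=0 PC=9
Step 10: PC=9 exec 'MOV D, 1'. After: A=-1 B=0 C=7 D=1 ZF=0 PC=10
Step 11: PC=10 exec 'HALT'. After: A=-1 B=0 C=7 D=1 ZF=0 PC=10 HALTED
Total instructions executed: 11

Answer: 11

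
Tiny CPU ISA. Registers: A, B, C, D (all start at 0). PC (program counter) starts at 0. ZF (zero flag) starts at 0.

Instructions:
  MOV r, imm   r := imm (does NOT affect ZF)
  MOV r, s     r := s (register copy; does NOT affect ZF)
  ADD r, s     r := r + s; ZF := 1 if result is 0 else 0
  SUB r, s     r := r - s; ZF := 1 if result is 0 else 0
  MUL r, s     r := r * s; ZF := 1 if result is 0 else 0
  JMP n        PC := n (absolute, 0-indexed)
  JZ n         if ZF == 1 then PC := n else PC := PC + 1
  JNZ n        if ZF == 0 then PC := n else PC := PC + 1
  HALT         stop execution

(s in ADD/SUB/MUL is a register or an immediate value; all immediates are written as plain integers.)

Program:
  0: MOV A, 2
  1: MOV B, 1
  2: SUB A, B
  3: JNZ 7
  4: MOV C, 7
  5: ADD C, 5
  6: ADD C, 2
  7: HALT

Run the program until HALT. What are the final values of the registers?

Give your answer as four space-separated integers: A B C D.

Answer: 1 1 0 0

Derivation:
Step 1: PC=0 exec 'MOV A, 2'. After: A=2 B=0 C=0 D=0 ZF=0 PC=1
Step 2: PC=1 exec 'MOV B, 1'. After: A=2 B=1 C=0 D=0 ZF=0 PC=2
Step 3: PC=2 exec 'SUB A, B'. After: A=1 B=1 C=0 D=0 ZF=0 PC=3
Step 4: PC=3 exec 'JNZ 7'. After: A=1 B=1 C=0 D=0 ZF=0 PC=7
Step 5: PC=7 exec 'HALT'. After: A=1 B=1 C=0 D=0 ZF=0 PC=7 HALTED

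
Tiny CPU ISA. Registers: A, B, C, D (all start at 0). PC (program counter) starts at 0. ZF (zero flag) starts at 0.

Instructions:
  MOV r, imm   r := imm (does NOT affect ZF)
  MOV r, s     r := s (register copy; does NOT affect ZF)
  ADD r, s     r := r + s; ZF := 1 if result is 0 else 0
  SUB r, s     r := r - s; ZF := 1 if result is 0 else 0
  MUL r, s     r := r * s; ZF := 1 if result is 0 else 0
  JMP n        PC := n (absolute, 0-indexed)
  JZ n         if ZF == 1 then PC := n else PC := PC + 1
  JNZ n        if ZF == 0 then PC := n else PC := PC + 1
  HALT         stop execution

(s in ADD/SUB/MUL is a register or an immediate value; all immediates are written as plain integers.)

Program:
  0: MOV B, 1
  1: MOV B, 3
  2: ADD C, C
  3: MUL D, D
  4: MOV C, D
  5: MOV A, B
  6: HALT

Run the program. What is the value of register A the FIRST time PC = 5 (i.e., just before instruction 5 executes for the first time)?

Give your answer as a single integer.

Step 1: PC=0 exec 'MOV B, 1'. After: A=0 B=1 C=0 D=0 ZF=0 PC=1
Step 2: PC=1 exec 'MOV B, 3'. After: A=0 B=3 C=0 D=0 ZF=0 PC=2
Step 3: PC=2 exec 'ADD C, C'. After: A=0 B=3 C=0 D=0 ZF=1 PC=3
Step 4: PC=3 exec 'MUL D, D'. After: A=0 B=3 C=0 D=0 ZF=1 PC=4
Step 5: PC=4 exec 'MOV C, D'. After: A=0 B=3 C=0 D=0 ZF=1 PC=5
First time PC=5: A=0

0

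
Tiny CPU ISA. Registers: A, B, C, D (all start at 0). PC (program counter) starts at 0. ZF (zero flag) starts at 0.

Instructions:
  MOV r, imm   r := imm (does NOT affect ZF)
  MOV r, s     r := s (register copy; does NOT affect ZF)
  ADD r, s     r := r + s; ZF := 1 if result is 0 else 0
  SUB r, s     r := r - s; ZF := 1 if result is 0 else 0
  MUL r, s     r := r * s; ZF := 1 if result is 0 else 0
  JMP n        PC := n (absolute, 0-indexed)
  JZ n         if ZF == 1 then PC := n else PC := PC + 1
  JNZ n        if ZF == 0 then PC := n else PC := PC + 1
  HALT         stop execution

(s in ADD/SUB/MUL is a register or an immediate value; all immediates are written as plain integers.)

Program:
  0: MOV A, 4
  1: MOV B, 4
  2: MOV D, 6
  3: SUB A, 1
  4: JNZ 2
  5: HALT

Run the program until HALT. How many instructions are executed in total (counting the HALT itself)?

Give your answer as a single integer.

Step 1: PC=0 exec 'MOV A, 4'. After: A=4 B=0 C=0 D=0 ZF=0 PC=1
Step 2: PC=1 exec 'MOV B, 4'. After: A=4 B=4 C=0 D=0 ZF=0 PC=2
Step 3: PC=2 exec 'MOV D, 6'. After: A=4 B=4 C=0 D=6 ZF=0 PC=3
Step 4: PC=3 exec 'SUB A, 1'. After: A=3 B=4 C=0 D=6 ZF=0 PC=4
Step 5: PC=4 exec 'JNZ 2'. After: A=3 B=4 C=0 D=6 ZF=0 PC=2
Step 6: PC=2 exec 'MOV D, 6'. After: A=3 B=4 C=0 D=6 ZF=0 PC=3
Step 7: PC=3 exec 'SUB A, 1'. After: A=2 B=4 C=0 D=6 ZF=0 PC=4
Step 8: PC=4 exec 'JNZ 2'. After: A=2 B=4 C=0 D=6 ZF=0 PC=2
Step 9: PC=2 exec 'MOV D, 6'. After: A=2 B=4 C=0 D=6 ZF=0 PC=3
Step 10: PC=3 exec 'SUB A, 1'. After: A=1 B=4 C=0 D=6 ZF=0 PC=4
Step 11: PC=4 exec 'JNZ 2'. After: A=1 B=4 C=0 D=6 ZF=0 PC=2
Step 12: PC=2 exec 'MOV D, 6'. After: A=1 B=4 C=0 D=6 ZF=0 PC=3
Step 13: PC=3 exec 'SUB A, 1'. After: A=0 B=4 C=0 D=6 ZF=1 PC=4
Step 14: PC=4 exec 'JNZ 2'. After: A=0 B=4 C=0 D=6 ZF=1 PC=5
Step 15: PC=5 exec 'HALT'. After: A=0 B=4 C=0 D=6 ZF=1 PC=5 HALTED
Total instructions executed: 15

Answer: 15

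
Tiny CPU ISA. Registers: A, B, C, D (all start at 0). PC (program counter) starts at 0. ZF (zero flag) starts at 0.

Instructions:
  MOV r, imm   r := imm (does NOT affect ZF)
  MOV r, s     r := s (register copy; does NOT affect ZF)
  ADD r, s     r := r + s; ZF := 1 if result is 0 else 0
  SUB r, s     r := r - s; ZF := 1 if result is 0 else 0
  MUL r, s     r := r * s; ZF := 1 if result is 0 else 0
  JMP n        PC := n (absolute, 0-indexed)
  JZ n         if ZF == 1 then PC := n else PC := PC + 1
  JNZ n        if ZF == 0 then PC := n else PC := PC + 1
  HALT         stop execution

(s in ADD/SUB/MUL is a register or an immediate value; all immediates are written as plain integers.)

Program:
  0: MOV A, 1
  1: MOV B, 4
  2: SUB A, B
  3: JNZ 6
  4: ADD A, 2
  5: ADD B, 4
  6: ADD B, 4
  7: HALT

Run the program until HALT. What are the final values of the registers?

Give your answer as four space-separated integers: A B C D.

Step 1: PC=0 exec 'MOV A, 1'. After: A=1 B=0 C=0 D=0 ZF=0 PC=1
Step 2: PC=1 exec 'MOV B, 4'. After: A=1 B=4 C=0 D=0 ZF=0 PC=2
Step 3: PC=2 exec 'SUB A, B'. After: A=-3 B=4 C=0 D=0 ZF=0 PC=3
Step 4: PC=3 exec 'JNZ 6'. After: A=-3 B=4 C=0 D=0 ZF=0 PC=6
Step 5: PC=6 exec 'ADD B, 4'. After: A=-3 B=8 C=0 D=0 ZF=0 PC=7
Step 6: PC=7 exec 'HALT'. After: A=-3 B=8 C=0 D=0 ZF=0 PC=7 HALTED

Answer: -3 8 0 0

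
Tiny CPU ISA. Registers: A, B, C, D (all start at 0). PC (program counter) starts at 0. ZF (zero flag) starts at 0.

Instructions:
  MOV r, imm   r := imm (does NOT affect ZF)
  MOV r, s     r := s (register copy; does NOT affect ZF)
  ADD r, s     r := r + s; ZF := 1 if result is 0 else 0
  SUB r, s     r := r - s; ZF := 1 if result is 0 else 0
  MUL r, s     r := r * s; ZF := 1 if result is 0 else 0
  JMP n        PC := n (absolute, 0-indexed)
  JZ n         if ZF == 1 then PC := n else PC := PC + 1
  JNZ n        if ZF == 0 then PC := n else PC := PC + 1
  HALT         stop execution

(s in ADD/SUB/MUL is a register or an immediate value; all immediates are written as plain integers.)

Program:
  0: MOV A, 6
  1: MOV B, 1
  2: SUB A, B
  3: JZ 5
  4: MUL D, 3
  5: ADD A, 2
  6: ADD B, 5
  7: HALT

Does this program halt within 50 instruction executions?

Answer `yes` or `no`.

Answer: yes

Derivation:
Step 1: PC=0 exec 'MOV A, 6'. After: A=6 B=0 C=0 D=0 ZF=0 PC=1
Step 2: PC=1 exec 'MOV B, 1'. After: A=6 B=1 C=0 D=0 ZF=0 PC=2
Step 3: PC=2 exec 'SUB A, B'. After: A=5 B=1 C=0 D=0 ZF=0 PC=3
Step 4: PC=3 exec 'JZ 5'. After: A=5 B=1 C=0 D=0 ZF=0 PC=4
Step 5: PC=4 exec 'MUL D, 3'. After: A=5 B=1 C=0 D=0 ZF=1 PC=5
Step 6: PC=5 exec 'ADD A, 2'. After: A=7 B=1 C=0 D=0 ZF=0 PC=6
Step 7: PC=6 exec 'ADD B, 5'. After: A=7 B=6 C=0 D=0 ZF=0 PC=7
Step 8: PC=7 exec 'HALT'. After: A=7 B=6 C=0 D=0 ZF=0 PC=7 HALTED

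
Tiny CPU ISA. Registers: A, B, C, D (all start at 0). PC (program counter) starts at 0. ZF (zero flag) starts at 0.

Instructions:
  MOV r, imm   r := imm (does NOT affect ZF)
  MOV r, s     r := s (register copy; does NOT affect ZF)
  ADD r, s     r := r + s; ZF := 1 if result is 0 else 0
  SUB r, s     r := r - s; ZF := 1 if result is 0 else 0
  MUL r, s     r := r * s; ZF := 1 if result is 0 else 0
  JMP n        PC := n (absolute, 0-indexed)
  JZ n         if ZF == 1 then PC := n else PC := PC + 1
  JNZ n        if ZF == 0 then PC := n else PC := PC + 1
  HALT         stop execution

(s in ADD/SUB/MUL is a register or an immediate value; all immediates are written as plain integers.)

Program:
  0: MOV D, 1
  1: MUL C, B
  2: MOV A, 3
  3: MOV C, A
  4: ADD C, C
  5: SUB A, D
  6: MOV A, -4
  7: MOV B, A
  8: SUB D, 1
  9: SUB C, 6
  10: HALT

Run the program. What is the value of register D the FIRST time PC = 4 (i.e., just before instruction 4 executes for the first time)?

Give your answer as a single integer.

Step 1: PC=0 exec 'MOV D, 1'. After: A=0 B=0 C=0 D=1 ZF=0 PC=1
Step 2: PC=1 exec 'MUL C, B'. After: A=0 B=0 C=0 D=1 ZF=1 PC=2
Step 3: PC=2 exec 'MOV A, 3'. After: A=3 B=0 C=0 D=1 ZF=1 PC=3
Step 4: PC=3 exec 'MOV C, A'. After: A=3 B=0 C=3 D=1 ZF=1 PC=4
First time PC=4: D=1

1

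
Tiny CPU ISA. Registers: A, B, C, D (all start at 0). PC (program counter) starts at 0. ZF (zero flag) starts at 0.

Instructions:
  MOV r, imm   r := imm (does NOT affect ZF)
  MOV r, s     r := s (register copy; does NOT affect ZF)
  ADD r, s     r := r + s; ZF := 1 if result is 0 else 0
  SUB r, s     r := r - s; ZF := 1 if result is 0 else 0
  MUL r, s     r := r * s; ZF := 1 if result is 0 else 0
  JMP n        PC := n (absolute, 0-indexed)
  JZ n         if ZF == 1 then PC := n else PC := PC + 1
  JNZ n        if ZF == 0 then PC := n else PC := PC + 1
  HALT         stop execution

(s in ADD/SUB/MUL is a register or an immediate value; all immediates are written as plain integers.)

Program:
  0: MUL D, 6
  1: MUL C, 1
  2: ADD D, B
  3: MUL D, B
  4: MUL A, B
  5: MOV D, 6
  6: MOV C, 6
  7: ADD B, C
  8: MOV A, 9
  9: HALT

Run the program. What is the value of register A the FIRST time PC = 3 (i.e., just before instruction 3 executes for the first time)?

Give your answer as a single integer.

Step 1: PC=0 exec 'MUL D, 6'. After: A=0 B=0 C=0 D=0 ZF=1 PC=1
Step 2: PC=1 exec 'MUL C, 1'. After: A=0 B=0 C=0 D=0 ZF=1 PC=2
Step 3: PC=2 exec 'ADD D, B'. After: A=0 B=0 C=0 D=0 ZF=1 PC=3
First time PC=3: A=0

0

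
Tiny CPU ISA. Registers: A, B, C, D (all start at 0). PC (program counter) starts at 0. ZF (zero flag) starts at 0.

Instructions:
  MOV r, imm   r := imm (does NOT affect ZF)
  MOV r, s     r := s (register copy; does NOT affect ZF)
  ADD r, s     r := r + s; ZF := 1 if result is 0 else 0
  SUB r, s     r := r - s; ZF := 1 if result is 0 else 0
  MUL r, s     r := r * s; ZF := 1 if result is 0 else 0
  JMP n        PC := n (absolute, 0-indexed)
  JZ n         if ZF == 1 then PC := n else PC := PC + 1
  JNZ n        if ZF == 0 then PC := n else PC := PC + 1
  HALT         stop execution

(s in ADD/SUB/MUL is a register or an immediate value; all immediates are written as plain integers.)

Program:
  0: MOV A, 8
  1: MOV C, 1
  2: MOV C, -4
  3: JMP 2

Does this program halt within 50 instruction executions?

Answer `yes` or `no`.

Answer: no

Derivation:
Step 1: PC=0 exec 'MOV A, 8'. After: A=8 B=0 C=0 D=0 ZF=0 PC=1
Step 2: PC=1 exec 'MOV C, 1'. After: A=8 B=0 C=1 D=0 ZF=0 PC=2
Step 3: PC=2 exec 'MOV C, -4'. After: A=8 B=0 C=-4 D=0 ZF=0 PC=3
Step 4: PC=3 exec 'JMP 2'. After: A=8 B=0 C=-4 D=0 ZF=0 PC=2
Step 5: PC=2 exec 'MOV C, -4'. After: A=8 B=0 C=-4 D=0 ZF=0 PC=3
State after step 5 equals state after step 3: the program is in a cycle of length 2 and will never halt.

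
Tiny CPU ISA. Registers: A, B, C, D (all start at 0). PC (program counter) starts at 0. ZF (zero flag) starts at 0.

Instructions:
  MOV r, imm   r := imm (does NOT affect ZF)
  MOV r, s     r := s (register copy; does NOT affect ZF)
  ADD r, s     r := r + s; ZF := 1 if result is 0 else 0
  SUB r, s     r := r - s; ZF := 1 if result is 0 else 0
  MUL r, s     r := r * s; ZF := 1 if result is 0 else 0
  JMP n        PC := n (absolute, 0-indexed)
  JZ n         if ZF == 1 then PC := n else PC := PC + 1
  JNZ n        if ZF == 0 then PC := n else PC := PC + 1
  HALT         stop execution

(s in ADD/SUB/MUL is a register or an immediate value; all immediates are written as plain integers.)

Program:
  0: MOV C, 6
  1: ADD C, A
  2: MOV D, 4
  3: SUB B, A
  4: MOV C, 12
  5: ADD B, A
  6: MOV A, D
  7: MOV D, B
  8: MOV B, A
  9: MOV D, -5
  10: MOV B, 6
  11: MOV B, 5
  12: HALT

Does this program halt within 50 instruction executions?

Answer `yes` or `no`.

Step 1: PC=0 exec 'MOV C, 6'. After: A=0 B=0 C=6 D=0 ZF=0 PC=1
Step 2: PC=1 exec 'ADD C, A'. After: A=0 B=0 C=6 D=0 ZF=0 PC=2
Step 3: PC=2 exec 'MOV D, 4'. After: A=0 B=0 C=6 D=4 ZF=0 PC=3
Step 4: PC=3 exec 'SUB B, A'. After: A=0 B=0 C=6 D=4 ZF=1 PC=4
Step 5: PC=4 exec 'MOV C, 12'. After: A=0 B=0 C=12 D=4 ZF=1 PC=5
Step 6: PC=5 exec 'ADD B, A'. After: A=0 B=0 C=12 D=4 ZF=1 PC=6
Step 7: PC=6 exec 'MOV A, D'. After: A=4 B=0 C=12 D=4 ZF=1 PC=7
Step 8: PC=7 exec 'MOV D, B'. After: A=4 B=0 C=12 D=0 ZF=1 PC=8
Step 9: PC=8 exec 'MOV B, A'. After: A=4 B=4 C=12 D=0 ZF=1 PC=9
Step 10: PC=9 exec 'MOV D, -5'. After: A=4 B=4 C=12 D=-5 ZF=1 PC=10
Step 11: PC=10 exec 'MOV B, 6'. After: A=4 B=6 C=12 D=-5 ZF=1 PC=11
Step 12: PC=11 exec 'MOV B, 5'. After: A=4 B=5 C=12 D=-5 ZF=1 PC=12
Step 13: PC=12 exec 'HALT'. After: A=4 B=5 C=12 D=-5 ZF=1 PC=12 HALTED

Answer: yes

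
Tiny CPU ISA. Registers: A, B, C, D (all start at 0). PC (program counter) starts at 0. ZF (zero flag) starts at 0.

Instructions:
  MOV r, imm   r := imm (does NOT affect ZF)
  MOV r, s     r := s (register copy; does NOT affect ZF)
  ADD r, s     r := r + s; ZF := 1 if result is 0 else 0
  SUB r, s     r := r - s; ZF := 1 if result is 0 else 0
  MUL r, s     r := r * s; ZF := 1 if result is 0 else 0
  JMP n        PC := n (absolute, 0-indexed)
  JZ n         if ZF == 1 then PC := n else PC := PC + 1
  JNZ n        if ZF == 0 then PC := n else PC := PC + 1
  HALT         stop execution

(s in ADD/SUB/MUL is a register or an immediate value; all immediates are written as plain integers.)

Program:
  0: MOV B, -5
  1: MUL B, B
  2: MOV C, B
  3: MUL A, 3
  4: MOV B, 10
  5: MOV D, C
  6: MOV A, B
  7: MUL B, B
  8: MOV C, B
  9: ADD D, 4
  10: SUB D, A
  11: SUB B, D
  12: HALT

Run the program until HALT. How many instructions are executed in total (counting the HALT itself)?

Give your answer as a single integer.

Answer: 13

Derivation:
Step 1: PC=0 exec 'MOV B, -5'. After: A=0 B=-5 C=0 D=0 ZF=0 PC=1
Step 2: PC=1 exec 'MUL B, B'. After: A=0 B=25 C=0 D=0 ZF=0 PC=2
Step 3: PC=2 exec 'MOV C, B'. After: A=0 B=25 C=25 D=0 ZF=0 PC=3
Step 4: PC=3 exec 'MUL A, 3'. After: A=0 B=25 C=25 D=0 ZF=1 PC=4
Step 5: PC=4 exec 'MOV B, 10'. After: A=0 B=10 C=25 D=0 ZF=1 PC=5
Step 6: PC=5 exec 'MOV D, C'. After: A=0 B=10 C=25 D=25 ZF=1 PC=6
Step 7: PC=6 exec 'MOV A, B'. After: A=10 B=10 C=25 D=25 ZF=1 PC=7
Step 8: PC=7 exec 'MUL B, B'. After: A=10 B=100 C=25 D=25 ZF=0 PC=8
Step 9: PC=8 exec 'MOV C, B'. After: A=10 B=100 C=100 D=25 ZF=0 PC=9
Step 10: PC=9 exec 'ADD D, 4'. After: A=10 B=100 C=100 D=29 ZF=0 PC=10
Step 11: PC=10 exec 'SUB D, A'. After: A=10 B=100 C=100 D=19 ZF=0 PC=11
Step 12: PC=11 exec 'SUB B, D'. After: A=10 B=81 C=100 D=19 ZF=0 PC=12
Step 13: PC=12 exec 'HALT'. After: A=10 B=81 C=100 D=19 ZF=0 PC=12 HALTED
Total instructions executed: 13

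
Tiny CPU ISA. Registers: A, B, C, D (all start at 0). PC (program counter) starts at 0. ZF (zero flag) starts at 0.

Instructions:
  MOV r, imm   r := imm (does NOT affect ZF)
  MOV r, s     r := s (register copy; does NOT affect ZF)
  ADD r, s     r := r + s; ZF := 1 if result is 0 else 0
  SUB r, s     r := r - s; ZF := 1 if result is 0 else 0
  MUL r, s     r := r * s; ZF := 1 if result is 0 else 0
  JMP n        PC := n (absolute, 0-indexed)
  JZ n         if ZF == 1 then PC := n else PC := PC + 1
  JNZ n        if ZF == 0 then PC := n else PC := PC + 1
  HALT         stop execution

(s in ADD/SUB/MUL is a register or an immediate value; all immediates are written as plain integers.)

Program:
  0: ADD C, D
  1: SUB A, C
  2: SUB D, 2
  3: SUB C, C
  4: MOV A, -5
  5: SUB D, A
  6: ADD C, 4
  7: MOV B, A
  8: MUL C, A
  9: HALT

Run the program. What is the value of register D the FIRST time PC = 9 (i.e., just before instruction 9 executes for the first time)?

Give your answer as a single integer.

Step 1: PC=0 exec 'ADD C, D'. After: A=0 B=0 C=0 D=0 ZF=1 PC=1
Step 2: PC=1 exec 'SUB A, C'. After: A=0 B=0 C=0 D=0 ZF=1 PC=2
Step 3: PC=2 exec 'SUB D, 2'. After: A=0 B=0 C=0 D=-2 ZF=0 PC=3
Step 4: PC=3 exec 'SUB C, C'. After: A=0 B=0 C=0 D=-2 ZF=1 PC=4
Step 5: PC=4 exec 'MOV A, -5'. After: A=-5 B=0 C=0 D=-2 ZF=1 PC=5
Step 6: PC=5 exec 'SUB D, A'. After: A=-5 B=0 C=0 D=3 ZF=0 PC=6
Step 7: PC=6 exec 'ADD C, 4'. After: A=-5 B=0 C=4 D=3 ZF=0 PC=7
Step 8: PC=7 exec 'MOV B, A'. After: A=-5 B=-5 C=4 D=3 ZF=0 PC=8
Step 9: PC=8 exec 'MUL C, A'. After: A=-5 B=-5 C=-20 D=3 ZF=0 PC=9
First time PC=9: D=3

3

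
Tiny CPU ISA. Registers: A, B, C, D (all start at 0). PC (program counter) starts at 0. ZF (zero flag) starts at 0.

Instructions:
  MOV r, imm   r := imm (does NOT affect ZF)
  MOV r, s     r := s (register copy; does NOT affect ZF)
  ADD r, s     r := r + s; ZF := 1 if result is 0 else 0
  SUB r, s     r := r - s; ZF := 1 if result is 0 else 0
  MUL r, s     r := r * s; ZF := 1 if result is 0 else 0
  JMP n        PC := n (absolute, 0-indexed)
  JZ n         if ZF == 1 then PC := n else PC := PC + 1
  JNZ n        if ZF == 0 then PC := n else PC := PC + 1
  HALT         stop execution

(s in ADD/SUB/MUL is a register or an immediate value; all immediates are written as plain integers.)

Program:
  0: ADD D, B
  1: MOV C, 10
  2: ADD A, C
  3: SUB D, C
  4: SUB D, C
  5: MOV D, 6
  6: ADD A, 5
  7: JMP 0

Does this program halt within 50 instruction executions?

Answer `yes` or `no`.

Answer: no

Derivation:
Step 1: PC=0 exec 'ADD D, B'. After: A=0 B=0 C=0 D=0 ZF=1 PC=1
Step 2: PC=1 exec 'MOV C, 10'. After: A=0 B=0 C=10 D=0 ZF=1 PC=2
Step 3: PC=2 exec 'ADD A, C'. After: A=10 B=0 C=10 D=0 ZF=0 PC=3
Step 4: PC=3 exec 'SUB D, C'. After: A=10 B=0 C=10 D=-10 ZF=0 PC=4
Step 5: PC=4 exec 'SUB D, C'. After: A=10 B=0 C=10 D=-20 ZF=0 PC=5
Step 6: PC=5 exec 'MOV D, 6'. After: A=10 B=0 C=10 D=6 ZF=0 PC=6
Step 7: PC=6 exec 'ADD A, 5'. After: A=15 B=0 C=10 D=6 ZF=0 PC=7
Step 8: PC=7 exec 'JMP 0'. After: A=15 B=0 C=10 D=6 ZF=0 PC=0
Step 9: PC=0 exec 'ADD D, B'. After: A=15 B=0 C=10 D=6 ZF=0 PC=1
Step 10: PC=1 exec 'MOV C, 10'. After: A=15 B=0 C=10 D=6 ZF=0 PC=2
Step 11: PC=2 exec 'ADD A, C'. After: A=25 B=0 C=10 D=6 ZF=0 PC=3
Step 12: PC=3 exec 'SUB D, C'. After: A=25 B=0 C=10 D=-4 ZF=0 PC=4
Step 13: PC=4 exec 'SUB D, C'. After: A=25 B=0 C=10 D=-14 ZF=0 PC=5
Step 14: PC=5 exec 'MOV D, 6'. After: A=25 B=0 C=10 D=6 ZF=0 PC=6
Step 15: PC=6 exec 'ADD A, 5'. After: A=30 B=0 C=10 D=6 ZF=0 PC=7
After 50 steps: not halted. PC revisits the same instructions with no path to HALT; will never halt.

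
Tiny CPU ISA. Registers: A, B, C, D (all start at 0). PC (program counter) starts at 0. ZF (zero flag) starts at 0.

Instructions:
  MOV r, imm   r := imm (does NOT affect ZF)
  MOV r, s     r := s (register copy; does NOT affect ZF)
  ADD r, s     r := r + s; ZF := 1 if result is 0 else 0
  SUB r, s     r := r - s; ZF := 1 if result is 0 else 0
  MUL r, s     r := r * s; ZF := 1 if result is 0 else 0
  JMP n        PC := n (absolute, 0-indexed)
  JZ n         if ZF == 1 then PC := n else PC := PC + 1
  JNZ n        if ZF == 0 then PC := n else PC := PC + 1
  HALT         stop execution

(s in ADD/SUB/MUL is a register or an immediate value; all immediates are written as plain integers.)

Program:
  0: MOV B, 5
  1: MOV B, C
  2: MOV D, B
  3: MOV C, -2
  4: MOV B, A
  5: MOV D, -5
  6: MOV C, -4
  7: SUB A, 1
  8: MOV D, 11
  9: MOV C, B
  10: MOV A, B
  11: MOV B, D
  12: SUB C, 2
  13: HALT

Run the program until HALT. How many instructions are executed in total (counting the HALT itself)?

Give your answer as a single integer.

Answer: 14

Derivation:
Step 1: PC=0 exec 'MOV B, 5'. After: A=0 B=5 C=0 D=0 ZF=0 PC=1
Step 2: PC=1 exec 'MOV B, C'. After: A=0 B=0 C=0 D=0 ZF=0 PC=2
Step 3: PC=2 exec 'MOV D, B'. After: A=0 B=0 C=0 D=0 ZF=0 PC=3
Step 4: PC=3 exec 'MOV C, -2'. After: A=0 B=0 C=-2 D=0 ZF=0 PC=4
Step 5: PC=4 exec 'MOV B, A'. After: A=0 B=0 C=-2 D=0 ZF=0 PC=5
Step 6: PC=5 exec 'MOV D, -5'. After: A=0 B=0 C=-2 D=-5 ZF=0 PC=6
Step 7: PC=6 exec 'MOV C, -4'. After: A=0 B=0 C=-4 D=-5 ZF=0 PC=7
Step 8: PC=7 exec 'SUB A, 1'. After: A=-1 B=0 C=-4 D=-5 ZF=0 PC=8
Step 9: PC=8 exec 'MOV D, 11'. After: A=-1 B=0 C=-4 D=11 ZF=0 PC=9
Step 10: PC=9 exec 'MOV C, B'. After: A=-1 B=0 C=0 D=11 ZF=0 PC=10
Step 11: PC=10 exec 'MOV A, B'. After: A=0 B=0 C=0 D=11 ZF=0 PC=11
Step 12: PC=11 exec 'MOV B, D'. After: A=0 B=11 C=0 D=11 ZF=0 PC=12
Step 13: PC=12 exec 'SUB C, 2'. After: A=0 B=11 C=-2 D=11 ZF=0 PC=13
Step 14: PC=13 exec 'HALT'. After: A=0 B=11 C=-2 D=11 ZF=0 PC=13 HALTED
Total instructions executed: 14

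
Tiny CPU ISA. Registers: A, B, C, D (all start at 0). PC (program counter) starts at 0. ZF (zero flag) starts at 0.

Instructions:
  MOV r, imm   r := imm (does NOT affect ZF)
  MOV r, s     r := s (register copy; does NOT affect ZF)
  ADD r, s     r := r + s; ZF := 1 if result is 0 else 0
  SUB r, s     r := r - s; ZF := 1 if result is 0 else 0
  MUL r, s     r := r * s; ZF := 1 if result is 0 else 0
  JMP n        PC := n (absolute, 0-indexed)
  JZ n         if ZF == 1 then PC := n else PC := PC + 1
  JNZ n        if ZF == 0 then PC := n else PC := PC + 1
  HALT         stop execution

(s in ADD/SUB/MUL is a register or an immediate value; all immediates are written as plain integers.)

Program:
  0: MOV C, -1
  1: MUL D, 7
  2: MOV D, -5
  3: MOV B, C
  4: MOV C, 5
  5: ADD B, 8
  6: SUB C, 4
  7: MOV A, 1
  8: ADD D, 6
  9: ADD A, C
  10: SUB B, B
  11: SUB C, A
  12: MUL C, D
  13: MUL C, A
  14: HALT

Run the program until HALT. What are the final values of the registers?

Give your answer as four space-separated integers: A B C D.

Answer: 2 0 -2 1

Derivation:
Step 1: PC=0 exec 'MOV C, -1'. After: A=0 B=0 C=-1 D=0 ZF=0 PC=1
Step 2: PC=1 exec 'MUL D, 7'. After: A=0 B=0 C=-1 D=0 ZF=1 PC=2
Step 3: PC=2 exec 'MOV D, -5'. After: A=0 B=0 C=-1 D=-5 ZF=1 PC=3
Step 4: PC=3 exec 'MOV B, C'. After: A=0 B=-1 C=-1 D=-5 ZF=1 PC=4
Step 5: PC=4 exec 'MOV C, 5'. After: A=0 B=-1 C=5 D=-5 ZF=1 PC=5
Step 6: PC=5 exec 'ADD B, 8'. After: A=0 B=7 C=5 D=-5 ZF=0 PC=6
Step 7: PC=6 exec 'SUB C, 4'. After: A=0 B=7 C=1 D=-5 ZF=0 PC=7
Step 8: PC=7 exec 'MOV A, 1'. After: A=1 B=7 C=1 D=-5 ZF=0 PC=8
Step 9: PC=8 exec 'ADD D, 6'. After: A=1 B=7 C=1 D=1 ZF=0 PC=9
Step 10: PC=9 exec 'ADD A, C'. After: A=2 B=7 C=1 D=1 ZF=0 PC=10
Step 11: PC=10 exec 'SUB B, B'. After: A=2 B=0 C=1 D=1 ZF=1 PC=11
Step 12: PC=11 exec 'SUB C, A'. After: A=2 B=0 C=-1 D=1 ZF=0 PC=12
Step 13: PC=12 exec 'MUL C, D'. After: A=2 B=0 C=-1 D=1 ZF=0 PC=13
Step 14: PC=13 exec 'MUL C, A'. After: A=2 B=0 C=-2 D=1 ZF=0 PC=14
Step 15: PC=14 exec 'HALT'. After: A=2 B=0 C=-2 D=1 ZF=0 PC=14 HALTED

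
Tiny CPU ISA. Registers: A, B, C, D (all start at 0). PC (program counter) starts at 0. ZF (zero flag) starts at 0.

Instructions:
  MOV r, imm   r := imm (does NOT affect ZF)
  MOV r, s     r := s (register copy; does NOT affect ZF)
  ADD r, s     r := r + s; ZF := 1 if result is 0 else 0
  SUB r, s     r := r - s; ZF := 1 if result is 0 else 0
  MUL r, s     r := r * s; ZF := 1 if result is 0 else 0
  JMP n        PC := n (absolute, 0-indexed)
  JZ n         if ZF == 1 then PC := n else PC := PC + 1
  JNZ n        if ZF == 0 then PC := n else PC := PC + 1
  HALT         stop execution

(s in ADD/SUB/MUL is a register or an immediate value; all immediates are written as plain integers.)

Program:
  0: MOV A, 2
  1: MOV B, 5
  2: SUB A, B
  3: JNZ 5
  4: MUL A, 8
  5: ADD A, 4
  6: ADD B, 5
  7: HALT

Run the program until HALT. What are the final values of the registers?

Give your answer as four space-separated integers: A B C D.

Step 1: PC=0 exec 'MOV A, 2'. After: A=2 B=0 C=0 D=0 ZF=0 PC=1
Step 2: PC=1 exec 'MOV B, 5'. After: A=2 B=5 C=0 D=0 ZF=0 PC=2
Step 3: PC=2 exec 'SUB A, B'. After: A=-3 B=5 C=0 D=0 ZF=0 PC=3
Step 4: PC=3 exec 'JNZ 5'. After: A=-3 B=5 C=0 D=0 ZF=0 PC=5
Step 5: PC=5 exec 'ADD A, 4'. After: A=1 B=5 C=0 D=0 ZF=0 PC=6
Step 6: PC=6 exec 'ADD B, 5'. After: A=1 B=10 C=0 D=0 ZF=0 PC=7
Step 7: PC=7 exec 'HALT'. After: A=1 B=10 C=0 D=0 ZF=0 PC=7 HALTED

Answer: 1 10 0 0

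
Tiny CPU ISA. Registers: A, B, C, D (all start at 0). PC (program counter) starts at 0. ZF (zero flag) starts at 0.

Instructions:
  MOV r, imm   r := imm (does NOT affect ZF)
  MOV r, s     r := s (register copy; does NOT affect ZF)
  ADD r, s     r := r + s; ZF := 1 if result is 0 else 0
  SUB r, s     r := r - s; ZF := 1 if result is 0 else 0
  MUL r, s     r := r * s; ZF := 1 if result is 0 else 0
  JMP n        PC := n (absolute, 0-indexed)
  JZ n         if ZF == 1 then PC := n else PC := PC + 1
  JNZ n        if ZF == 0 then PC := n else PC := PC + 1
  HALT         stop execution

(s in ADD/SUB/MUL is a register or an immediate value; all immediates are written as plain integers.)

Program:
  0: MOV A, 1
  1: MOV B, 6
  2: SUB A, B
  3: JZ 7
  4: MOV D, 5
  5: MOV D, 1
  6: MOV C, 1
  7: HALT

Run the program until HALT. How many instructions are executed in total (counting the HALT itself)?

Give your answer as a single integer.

Step 1: PC=0 exec 'MOV A, 1'. After: A=1 B=0 C=0 D=0 ZF=0 PC=1
Step 2: PC=1 exec 'MOV B, 6'. After: A=1 B=6 C=0 D=0 ZF=0 PC=2
Step 3: PC=2 exec 'SUB A, B'. After: A=-5 B=6 C=0 D=0 ZF=0 PC=3
Step 4: PC=3 exec 'JZ 7'. After: A=-5 B=6 C=0 D=0 ZF=0 PC=4
Step 5: PC=4 exec 'MOV D, 5'. After: A=-5 B=6 C=0 D=5 ZF=0 PC=5
Step 6: PC=5 exec 'MOV D, 1'. After: A=-5 B=6 C=0 D=1 ZF=0 PC=6
Step 7: PC=6 exec 'MOV C, 1'. After: A=-5 B=6 C=1 D=1 ZF=0 PC=7
Step 8: PC=7 exec 'HALT'. After: A=-5 B=6 C=1 D=1 ZF=0 PC=7 HALTED
Total instructions executed: 8

Answer: 8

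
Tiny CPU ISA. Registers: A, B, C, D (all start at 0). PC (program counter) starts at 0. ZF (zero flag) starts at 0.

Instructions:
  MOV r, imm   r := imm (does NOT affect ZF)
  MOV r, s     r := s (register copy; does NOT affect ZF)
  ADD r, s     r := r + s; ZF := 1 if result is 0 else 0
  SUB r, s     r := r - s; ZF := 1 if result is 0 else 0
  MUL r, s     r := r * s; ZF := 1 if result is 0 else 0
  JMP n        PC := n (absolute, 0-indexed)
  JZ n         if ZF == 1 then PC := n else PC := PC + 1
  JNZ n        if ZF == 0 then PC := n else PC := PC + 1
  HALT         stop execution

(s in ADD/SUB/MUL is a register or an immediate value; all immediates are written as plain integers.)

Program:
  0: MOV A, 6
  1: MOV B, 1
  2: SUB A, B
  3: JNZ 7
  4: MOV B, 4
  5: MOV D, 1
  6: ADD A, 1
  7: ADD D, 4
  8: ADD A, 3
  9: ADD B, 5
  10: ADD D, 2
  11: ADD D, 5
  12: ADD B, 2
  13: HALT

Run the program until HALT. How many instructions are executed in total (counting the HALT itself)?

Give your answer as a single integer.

Step 1: PC=0 exec 'MOV A, 6'. After: A=6 B=0 C=0 D=0 ZF=0 PC=1
Step 2: PC=1 exec 'MOV B, 1'. After: A=6 B=1 C=0 D=0 ZF=0 PC=2
Step 3: PC=2 exec 'SUB A, B'. After: A=5 B=1 C=0 D=0 ZF=0 PC=3
Step 4: PC=3 exec 'JNZ 7'. After: A=5 B=1 C=0 D=0 ZF=0 PC=7
Step 5: PC=7 exec 'ADD D, 4'. After: A=5 B=1 C=0 D=4 ZF=0 PC=8
Step 6: PC=8 exec 'ADD A, 3'. After: A=8 B=1 C=0 D=4 ZF=0 PC=9
Step 7: PC=9 exec 'ADD B, 5'. After: A=8 B=6 C=0 D=4 ZF=0 PC=10
Step 8: PC=10 exec 'ADD D, 2'. After: A=8 B=6 C=0 D=6 ZF=0 PC=11
Step 9: PC=11 exec 'ADD D, 5'. After: A=8 B=6 C=0 D=11 ZF=0 PC=12
Step 10: PC=12 exec 'ADD B, 2'. After: A=8 B=8 C=0 D=11 ZF=0 PC=13
Step 11: PC=13 exec 'HALT'. After: A=8 B=8 C=0 D=11 ZF=0 PC=13 HALTED
Total instructions executed: 11

Answer: 11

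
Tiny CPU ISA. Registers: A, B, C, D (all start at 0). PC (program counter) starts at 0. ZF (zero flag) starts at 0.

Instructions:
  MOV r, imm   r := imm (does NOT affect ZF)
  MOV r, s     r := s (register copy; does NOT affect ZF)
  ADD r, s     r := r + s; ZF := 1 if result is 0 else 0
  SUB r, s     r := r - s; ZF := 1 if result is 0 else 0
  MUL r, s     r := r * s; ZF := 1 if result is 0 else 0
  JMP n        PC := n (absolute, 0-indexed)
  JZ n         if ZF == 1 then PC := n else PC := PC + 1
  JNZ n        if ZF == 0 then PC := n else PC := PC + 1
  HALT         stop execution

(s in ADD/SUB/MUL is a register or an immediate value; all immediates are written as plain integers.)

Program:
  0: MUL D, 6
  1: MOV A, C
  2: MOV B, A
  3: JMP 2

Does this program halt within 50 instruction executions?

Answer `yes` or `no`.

Step 1: PC=0 exec 'MUL D, 6'. After: A=0 B=0 C=0 D=0 ZF=1 PC=1
Step 2: PC=1 exec 'MOV A, C'. After: A=0 B=0 C=0 D=0 ZF=1 PC=2
Step 3: PC=2 exec 'MOV B, A'. After: A=0 B=0 C=0 D=0 ZF=1 PC=3
Step 4: PC=3 exec 'JMP 2'. After: A=0 B=0 C=0 D=0 ZF=1 PC=2
State after step 4 equals state after step 2: the program is in a cycle of length 2 and will never halt.

Answer: no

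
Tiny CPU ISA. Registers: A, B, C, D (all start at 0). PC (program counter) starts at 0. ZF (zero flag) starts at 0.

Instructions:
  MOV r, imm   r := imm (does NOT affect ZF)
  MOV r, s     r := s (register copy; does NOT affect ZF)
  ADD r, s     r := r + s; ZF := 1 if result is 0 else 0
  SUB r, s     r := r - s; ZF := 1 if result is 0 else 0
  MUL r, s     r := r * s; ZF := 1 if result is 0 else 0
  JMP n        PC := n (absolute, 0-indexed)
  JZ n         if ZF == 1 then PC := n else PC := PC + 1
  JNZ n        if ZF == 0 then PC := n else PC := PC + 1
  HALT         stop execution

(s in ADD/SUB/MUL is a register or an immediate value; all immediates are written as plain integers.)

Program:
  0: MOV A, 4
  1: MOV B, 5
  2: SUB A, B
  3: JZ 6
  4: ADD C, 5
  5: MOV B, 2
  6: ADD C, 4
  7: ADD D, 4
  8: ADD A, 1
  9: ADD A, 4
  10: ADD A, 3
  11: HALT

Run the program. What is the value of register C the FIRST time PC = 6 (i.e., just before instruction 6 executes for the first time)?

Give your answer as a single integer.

Step 1: PC=0 exec 'MOV A, 4'. After: A=4 B=0 C=0 D=0 ZF=0 PC=1
Step 2: PC=1 exec 'MOV B, 5'. After: A=4 B=5 C=0 D=0 ZF=0 PC=2
Step 3: PC=2 exec 'SUB A, B'. After: A=-1 B=5 C=0 D=0 ZF=0 PC=3
Step 4: PC=3 exec 'JZ 6'. After: A=-1 B=5 C=0 D=0 ZF=0 PC=4
Step 5: PC=4 exec 'ADD C, 5'. After: A=-1 B=5 C=5 D=0 ZF=0 PC=5
Step 6: PC=5 exec 'MOV B, 2'. After: A=-1 B=2 C=5 D=0 ZF=0 PC=6
First time PC=6: C=5

5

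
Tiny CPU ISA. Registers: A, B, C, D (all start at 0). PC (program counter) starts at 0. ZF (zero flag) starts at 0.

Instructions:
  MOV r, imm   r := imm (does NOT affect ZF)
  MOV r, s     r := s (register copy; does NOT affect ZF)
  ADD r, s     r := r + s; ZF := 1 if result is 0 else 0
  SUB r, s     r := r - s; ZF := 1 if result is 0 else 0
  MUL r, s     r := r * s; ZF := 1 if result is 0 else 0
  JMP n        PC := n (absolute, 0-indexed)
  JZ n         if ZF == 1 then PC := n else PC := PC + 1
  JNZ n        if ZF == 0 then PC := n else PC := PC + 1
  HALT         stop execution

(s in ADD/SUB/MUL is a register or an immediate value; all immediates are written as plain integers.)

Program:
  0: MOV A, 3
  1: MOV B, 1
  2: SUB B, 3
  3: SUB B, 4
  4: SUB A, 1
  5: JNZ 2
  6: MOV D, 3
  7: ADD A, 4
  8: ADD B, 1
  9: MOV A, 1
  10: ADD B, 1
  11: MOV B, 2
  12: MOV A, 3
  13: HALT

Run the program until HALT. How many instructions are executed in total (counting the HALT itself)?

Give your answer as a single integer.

Answer: 22

Derivation:
Step 1: PC=0 exec 'MOV A, 3'. After: A=3 B=0 C=0 D=0 ZF=0 PC=1
Step 2: PC=1 exec 'MOV B, 1'. After: A=3 B=1 C=0 D=0 ZF=0 PC=2
Step 3: PC=2 exec 'SUB B, 3'. After: A=3 B=-2 C=0 D=0 ZF=0 PC=3
Step 4: PC=3 exec 'SUB B, 4'. After: A=3 B=-6 C=0 D=0 ZF=0 PC=4
Step 5: PC=4 exec 'SUB A, 1'. After: A=2 B=-6 C=0 D=0 ZF=0 PC=5
Step 6: PC=5 exec 'JNZ 2'. After: A=2 B=-6 C=0 D=0 ZF=0 PC=2
Step 7: PC=2 exec 'SUB B, 3'. After: A=2 B=-9 C=0 D=0 ZF=0 PC=3
Step 8: PC=3 exec 'SUB B, 4'. After: A=2 B=-13 C=0 D=0 ZF=0 PC=4
Step 9: PC=4 exec 'SUB A, 1'. After: A=1 B=-13 C=0 D=0 ZF=0 PC=5
Step 10: PC=5 exec 'JNZ 2'. After: A=1 B=-13 C=0 D=0 ZF=0 PC=2
Step 11: PC=2 exec 'SUB B, 3'. After: A=1 B=-16 C=0 D=0 ZF=0 PC=3
Step 12: PC=3 exec 'SUB B, 4'. After: A=1 B=-20 C=0 D=0 ZF=0 PC=4
Step 13: PC=4 exec 'SUB A, 1'. After: A=0 B=-20 C=0 D=0 ZF=1 PC=5
Step 14: PC=5 exec 'JNZ 2'. After: A=0 B=-20 C=0 D=0 ZF=1 PC=6
Step 15: PC=6 exec 'MOV D, 3'. After: A=0 B=-20 C=0 D=3 ZF=1 PC=7
Step 16: PC=7 exec 'ADD A, 4'. After: A=4 B=-20 C=0 D=3 ZF=0 PC=8
Step 17: PC=8 exec 'ADD B, 1'. After: A=4 B=-19 C=0 D=3 ZF=0 PC=9
Step 18: PC=9 exec 'MOV A, 1'. After: A=1 B=-19 C=0 D=3 ZF=0 PC=10
Step 19: PC=10 exec 'ADD B, 1'. After: A=1 B=-18 C=0 D=3 ZF=0 PC=11
Step 20: PC=11 exec 'MOV B, 2'. After: A=1 B=2 C=0 D=3 ZF=0 PC=12
Step 21: PC=12 exec 'MOV A, 3'. After: A=3 B=2 C=0 D=3 ZF=0 PC=13
Step 22: PC=13 exec 'HALT'. After: A=3 B=2 C=0 D=3 ZF=0 PC=13 HALTED
Total instructions executed: 22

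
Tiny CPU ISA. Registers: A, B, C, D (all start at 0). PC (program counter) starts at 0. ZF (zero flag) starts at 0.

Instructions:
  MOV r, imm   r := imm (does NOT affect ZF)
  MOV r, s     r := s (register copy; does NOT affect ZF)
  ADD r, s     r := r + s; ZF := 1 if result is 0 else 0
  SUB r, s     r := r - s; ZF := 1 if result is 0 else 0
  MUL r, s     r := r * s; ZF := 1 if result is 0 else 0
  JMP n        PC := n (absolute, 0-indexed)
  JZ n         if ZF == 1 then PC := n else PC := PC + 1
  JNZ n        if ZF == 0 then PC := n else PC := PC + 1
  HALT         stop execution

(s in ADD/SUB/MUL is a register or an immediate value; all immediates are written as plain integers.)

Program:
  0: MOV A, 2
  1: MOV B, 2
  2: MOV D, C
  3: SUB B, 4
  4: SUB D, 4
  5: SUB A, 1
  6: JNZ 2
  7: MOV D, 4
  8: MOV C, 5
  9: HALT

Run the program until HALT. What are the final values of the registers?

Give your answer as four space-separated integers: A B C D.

Step 1: PC=0 exec 'MOV A, 2'. After: A=2 B=0 C=0 D=0 ZF=0 PC=1
Step 2: PC=1 exec 'MOV B, 2'. After: A=2 B=2 C=0 D=0 ZF=0 PC=2
Step 3: PC=2 exec 'MOV D, C'. After: A=2 B=2 C=0 D=0 ZF=0 PC=3
Step 4: PC=3 exec 'SUB B, 4'. After: A=2 B=-2 C=0 D=0 ZF=0 PC=4
Step 5: PC=4 exec 'SUB D, 4'. After: A=2 B=-2 C=0 D=-4 ZF=0 PC=5
Step 6: PC=5 exec 'SUB A, 1'. After: A=1 B=-2 C=0 D=-4 ZF=0 PC=6
Step 7: PC=6 exec 'JNZ 2'. After: A=1 B=-2 C=0 D=-4 ZF=0 PC=2
Step 8: PC=2 exec 'MOV D, C'. After: A=1 B=-2 C=0 D=0 ZF=0 PC=3
Step 9: PC=3 exec 'SUB B, 4'. After: A=1 B=-6 C=0 D=0 ZF=0 PC=4
Step 10: PC=4 exec 'SUB D, 4'. After: A=1 B=-6 C=0 D=-4 ZF=0 PC=5
Step 11: PC=5 exec 'SUB A, 1'. After: A=0 B=-6 C=0 D=-4 ZF=1 PC=6
Step 12: PC=6 exec 'JNZ 2'. After: A=0 B=-6 C=0 D=-4 ZF=1 PC=7
Step 13: PC=7 exec 'MOV D, 4'. After: A=0 B=-6 C=0 D=4 ZF=1 PC=8
Step 14: PC=8 exec 'MOV C, 5'. After: A=0 B=-6 C=5 D=4 ZF=1 PC=9
Step 15: PC=9 exec 'HALT'. After: A=0 B=-6 C=5 D=4 ZF=1 PC=9 HALTED

Answer: 0 -6 5 4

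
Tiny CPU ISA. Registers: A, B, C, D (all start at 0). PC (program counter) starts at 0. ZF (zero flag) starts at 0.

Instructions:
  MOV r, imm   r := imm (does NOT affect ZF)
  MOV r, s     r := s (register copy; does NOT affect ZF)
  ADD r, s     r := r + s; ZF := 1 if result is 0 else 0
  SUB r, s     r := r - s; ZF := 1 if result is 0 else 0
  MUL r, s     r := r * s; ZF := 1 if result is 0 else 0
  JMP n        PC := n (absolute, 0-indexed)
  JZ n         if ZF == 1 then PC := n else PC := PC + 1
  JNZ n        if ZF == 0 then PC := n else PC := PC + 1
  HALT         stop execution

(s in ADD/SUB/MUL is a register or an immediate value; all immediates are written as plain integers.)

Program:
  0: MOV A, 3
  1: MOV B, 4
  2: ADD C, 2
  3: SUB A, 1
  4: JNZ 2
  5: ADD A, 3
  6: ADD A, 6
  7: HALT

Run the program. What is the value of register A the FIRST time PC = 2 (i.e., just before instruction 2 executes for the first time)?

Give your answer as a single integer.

Step 1: PC=0 exec 'MOV A, 3'. After: A=3 B=0 C=0 D=0 ZF=0 PC=1
Step 2: PC=1 exec 'MOV B, 4'. After: A=3 B=4 C=0 D=0 ZF=0 PC=2
First time PC=2: A=3

3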